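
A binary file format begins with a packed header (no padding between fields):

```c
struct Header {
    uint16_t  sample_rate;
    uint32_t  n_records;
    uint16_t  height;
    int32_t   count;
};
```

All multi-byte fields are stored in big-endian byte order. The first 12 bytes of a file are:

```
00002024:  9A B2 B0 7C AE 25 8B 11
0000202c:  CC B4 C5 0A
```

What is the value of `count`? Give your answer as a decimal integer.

`count` follows `sample_rate` (2 B), `n_records` (4 B), `height` (2 B), so it starts at offset 2 + 4 + 2 = 8 and occupies 4 bytes.
Bytes at offsets 8..11: CC B4 C5 0A.
Big-endian stores the most-significant byte at the lowest address.
The bytes are already most-significant first: 0xCCB4C50A.
Top bit is set, so as a signed 32-bit value this is 0xCCB4C50A − 2^32 = -860568310.

-860568310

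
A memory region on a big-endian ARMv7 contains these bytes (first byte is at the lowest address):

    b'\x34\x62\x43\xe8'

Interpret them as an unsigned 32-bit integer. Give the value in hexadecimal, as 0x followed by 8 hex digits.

0x346243E8

In big-endian order the high byte comes first in memory.
The bytes are already most-significant first: 0x346243E8.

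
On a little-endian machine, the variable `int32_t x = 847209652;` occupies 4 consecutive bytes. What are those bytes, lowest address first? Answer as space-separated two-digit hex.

B4 64 7F 32

847209652 in hexadecimal, padded to 32 bits, is 0x327F64B4.
Split into bytes (most-significant first): 32 7F 64 B4.
In little-endian order the low byte comes first in memory.
So at ascending addresses the bytes are B4 64 7F 32.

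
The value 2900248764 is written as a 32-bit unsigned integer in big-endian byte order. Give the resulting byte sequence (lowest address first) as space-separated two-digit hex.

2900248764 in hexadecimal, padded to 32 bits, is 0xACDE48BC.
Split into bytes (most-significant first): AC DE 48 BC.
Big-endian: lowest address holds the most-significant byte.
So the memory order matches the most-significant-first order: AC DE 48 BC.

AC DE 48 BC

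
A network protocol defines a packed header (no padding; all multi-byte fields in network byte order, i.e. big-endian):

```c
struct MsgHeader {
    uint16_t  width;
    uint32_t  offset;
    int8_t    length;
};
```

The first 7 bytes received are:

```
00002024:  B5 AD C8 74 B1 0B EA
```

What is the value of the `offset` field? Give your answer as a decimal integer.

3363090699

`offset` follows `width` (2 bytes), so it starts at byte offset 2 and occupies 4 bytes.
Bytes at offsets 2..5: C8 74 B1 0B.
Big-endian stores the most-significant byte at the lowest address.
The bytes are already most-significant first: 0xC874B10B.
0xC874B10B = 3363090699.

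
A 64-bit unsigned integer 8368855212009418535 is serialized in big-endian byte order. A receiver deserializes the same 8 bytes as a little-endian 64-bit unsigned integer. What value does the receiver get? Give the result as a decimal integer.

2841630251457782900

8368855212009418535 in 64-bit hexadecimal is 0x74242579A87F6F27.
Stored big-endian, the bytes at ascending addresses are 74 24 25 79 A8 7F 6F 27.
Read back as little-endian, the first byte is least significant, giving 0x276F7FA879252474.
0x276F7FA879252474 = 2841630251457782900.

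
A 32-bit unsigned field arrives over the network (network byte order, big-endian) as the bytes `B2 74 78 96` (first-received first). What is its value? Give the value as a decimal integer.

2993977494

Big-endian stores the most-significant byte at the lowest address.
The bytes are already most-significant first: 0xB2747896.
0xB2747896 = 2993977494.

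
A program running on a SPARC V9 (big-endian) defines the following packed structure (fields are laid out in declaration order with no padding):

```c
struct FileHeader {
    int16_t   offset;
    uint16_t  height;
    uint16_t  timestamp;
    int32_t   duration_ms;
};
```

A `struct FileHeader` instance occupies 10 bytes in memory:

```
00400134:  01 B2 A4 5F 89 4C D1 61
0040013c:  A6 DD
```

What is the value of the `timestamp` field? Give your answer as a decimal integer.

35148

`timestamp` follows `offset` (2 B), `height` (2 B), so it starts at offset 2 + 2 = 4 and occupies 2 bytes.
Bytes at offsets 4..5: 89 4C.
In big-endian order the high byte comes first in memory.
The bytes are already most-significant first: 0x894C.
0x894C = 35148.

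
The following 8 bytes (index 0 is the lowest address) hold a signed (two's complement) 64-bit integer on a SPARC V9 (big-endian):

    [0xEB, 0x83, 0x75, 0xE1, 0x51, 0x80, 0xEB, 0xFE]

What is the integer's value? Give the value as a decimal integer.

Big-endian: lowest address holds the most-significant byte.
The bytes are already most-significant first: 0xEB8375E15180EBFE.
Top bit is set, so as a signed 64-bit value this is 0xEB8375E15180EBFE − 2^64 = -1476206642251895810.

-1476206642251895810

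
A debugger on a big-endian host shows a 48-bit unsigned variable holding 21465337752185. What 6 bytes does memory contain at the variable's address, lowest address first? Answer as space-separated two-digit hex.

13 85 C9 D4 EA 79

21465337752185 in hexadecimal, padded to 48 bits, is 0x1385C9D4EA79.
Split into bytes (most-significant first): 13 85 C9 D4 EA 79.
Big-endian: lowest address holds the most-significant byte.
So the memory order matches the most-significant-first order: 13 85 C9 D4 EA 79.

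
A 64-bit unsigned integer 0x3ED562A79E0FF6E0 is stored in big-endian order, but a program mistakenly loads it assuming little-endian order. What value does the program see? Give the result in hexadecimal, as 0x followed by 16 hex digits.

Stored big-endian, the bytes at ascending addresses are 3E D5 62 A7 9E 0F F6 E0.
Read back as little-endian, the first byte is least significant, giving 0xE0F60F9EA762D53E.

0xE0F60F9EA762D53E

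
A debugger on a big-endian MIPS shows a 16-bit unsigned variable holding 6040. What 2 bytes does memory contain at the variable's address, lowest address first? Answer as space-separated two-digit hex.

6040 in hexadecimal, padded to 16 bits, is 0x1798.
Split into bytes (most-significant first): 17 98.
In big-endian order the high byte comes first in memory.
So the memory order matches the most-significant-first order: 17 98.

17 98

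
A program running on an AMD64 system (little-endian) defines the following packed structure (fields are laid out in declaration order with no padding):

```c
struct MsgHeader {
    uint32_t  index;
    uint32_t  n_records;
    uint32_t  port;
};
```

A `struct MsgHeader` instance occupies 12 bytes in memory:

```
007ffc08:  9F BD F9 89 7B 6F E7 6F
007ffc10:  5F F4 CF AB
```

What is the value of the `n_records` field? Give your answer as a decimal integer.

1877438331

`n_records` follows `index` (4 bytes), so it starts at byte offset 4 and occupies 4 bytes.
Bytes at offsets 4..7: 7B 6F E7 6F.
Little-endian stores the least-significant byte at the lowest address.
Reassemble most-significant byte first: 6F E7 6F 7B → 0x6FE76F7B.
0x6FE76F7B = 1877438331.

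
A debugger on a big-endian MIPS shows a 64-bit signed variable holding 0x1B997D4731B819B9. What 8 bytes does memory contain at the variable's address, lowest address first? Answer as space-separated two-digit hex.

1B 99 7D 47 31 B8 19 B9

Split into bytes (most-significant first): 1B 99 7D 47 31 B8 19 B9.
Big-endian stores the most-significant byte at the lowest address.
So the memory order matches the most-significant-first order: 1B 99 7D 47 31 B8 19 B9.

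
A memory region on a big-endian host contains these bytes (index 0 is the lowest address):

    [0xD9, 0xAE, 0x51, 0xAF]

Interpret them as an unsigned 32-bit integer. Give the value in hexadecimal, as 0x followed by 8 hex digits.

Big-endian stores the most-significant byte at the lowest address.
The bytes are already most-significant first: 0xD9AE51AF.

0xD9AE51AF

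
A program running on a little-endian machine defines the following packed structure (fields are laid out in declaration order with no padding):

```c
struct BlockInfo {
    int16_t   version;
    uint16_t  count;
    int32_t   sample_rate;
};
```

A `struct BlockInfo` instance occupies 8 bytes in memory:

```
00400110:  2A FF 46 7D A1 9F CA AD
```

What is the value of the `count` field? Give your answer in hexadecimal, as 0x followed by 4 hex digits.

`count` follows `version` (2 bytes), so it starts at byte offset 2 and occupies 2 bytes.
Bytes at offsets 2..3: 46 7D.
In little-endian order the low byte comes first in memory.
Reassemble most-significant byte first: 7D 46 → 0x7D46.

0x7D46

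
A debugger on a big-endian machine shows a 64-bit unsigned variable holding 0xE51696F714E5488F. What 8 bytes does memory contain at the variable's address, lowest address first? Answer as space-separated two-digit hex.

E5 16 96 F7 14 E5 48 8F

Split into bytes (most-significant first): E5 16 96 F7 14 E5 48 8F.
In big-endian order the high byte comes first in memory.
So the memory order matches the most-significant-first order: E5 16 96 F7 14 E5 48 8F.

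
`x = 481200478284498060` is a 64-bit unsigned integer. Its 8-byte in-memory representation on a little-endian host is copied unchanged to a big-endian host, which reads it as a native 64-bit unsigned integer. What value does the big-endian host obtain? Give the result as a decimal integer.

481200478284498060 in 64-bit hexadecimal is 0x06AD914915E5448C.
Stored little-endian, the bytes at ascending addresses are 8C 44 E5 15 49 91 AD 06.
Read back as big-endian, the last byte is least significant, giving 0x8C44E5154991AD06.
0x8C44E5154991AD06 = 10107455343317593350.

10107455343317593350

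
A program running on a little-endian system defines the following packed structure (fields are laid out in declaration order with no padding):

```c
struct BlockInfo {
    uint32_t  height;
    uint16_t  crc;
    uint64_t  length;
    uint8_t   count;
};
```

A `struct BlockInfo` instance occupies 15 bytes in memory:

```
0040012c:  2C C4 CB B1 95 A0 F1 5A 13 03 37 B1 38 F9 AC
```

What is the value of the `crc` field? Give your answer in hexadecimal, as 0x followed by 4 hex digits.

0xA095

`crc` follows `height` (4 bytes), so it starts at byte offset 4 and occupies 2 bytes.
Bytes at offsets 4..5: 95 A0.
In little-endian order the low byte comes first in memory.
Reassemble most-significant byte first: A0 95 → 0xA095.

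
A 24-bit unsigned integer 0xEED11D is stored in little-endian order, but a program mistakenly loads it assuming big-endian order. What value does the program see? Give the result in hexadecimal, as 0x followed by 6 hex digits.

Stored little-endian, the bytes at ascending addresses are 1D D1 EE.
Read back as big-endian, the last byte is least significant, giving 0x1DD1EE.

0x1DD1EE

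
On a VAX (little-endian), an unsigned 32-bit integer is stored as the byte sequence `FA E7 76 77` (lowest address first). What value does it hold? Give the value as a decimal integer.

In little-endian order the low byte comes first in memory.
Reassemble most-significant byte first: 77 76 E7 FA → 0x7776E7FA.
0x7776E7FA = 2004281338.

2004281338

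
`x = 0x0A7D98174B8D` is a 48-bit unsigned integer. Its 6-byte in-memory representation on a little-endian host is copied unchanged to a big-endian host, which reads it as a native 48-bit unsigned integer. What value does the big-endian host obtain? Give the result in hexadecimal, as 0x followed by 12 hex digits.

0x8D4B17987D0A

Stored little-endian, the bytes at ascending addresses are 8D 4B 17 98 7D 0A.
Read back as big-endian, the last byte is least significant, giving 0x8D4B17987D0A.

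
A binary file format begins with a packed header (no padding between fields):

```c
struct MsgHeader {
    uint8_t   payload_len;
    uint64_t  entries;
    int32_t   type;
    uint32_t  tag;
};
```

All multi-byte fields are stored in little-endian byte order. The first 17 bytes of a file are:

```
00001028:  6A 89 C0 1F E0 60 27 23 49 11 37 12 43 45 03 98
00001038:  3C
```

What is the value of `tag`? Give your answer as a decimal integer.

1016595269

`tag` follows `payload_len` (1 B), `entries` (8 B), `type` (4 B), so it starts at offset 1 + 8 + 4 = 13 and occupies 4 bytes.
Bytes at offsets 13..16: 45 03 98 3C.
Little-endian stores the least-significant byte at the lowest address.
Reassemble most-significant byte first: 3C 98 03 45 → 0x3C980345.
0x3C980345 = 1016595269.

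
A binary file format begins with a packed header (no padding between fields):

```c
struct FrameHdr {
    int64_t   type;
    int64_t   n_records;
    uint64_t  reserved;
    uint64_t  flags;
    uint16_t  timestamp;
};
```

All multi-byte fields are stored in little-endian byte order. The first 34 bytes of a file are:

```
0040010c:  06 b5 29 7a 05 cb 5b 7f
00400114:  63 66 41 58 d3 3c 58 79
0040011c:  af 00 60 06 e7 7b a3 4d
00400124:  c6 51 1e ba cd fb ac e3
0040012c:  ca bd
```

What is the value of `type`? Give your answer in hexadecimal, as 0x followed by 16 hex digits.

`type` is the first field, at byte offset 0, occupying 8 bytes.
Bytes at offsets 0..7: 06 B5 29 7A 05 CB 5B 7F.
Little-endian stores the least-significant byte at the lowest address.
Reassemble most-significant byte first: 7F 5B CB 05 7A 29 B5 06 → 0x7F5BCB057A29B506.

0x7F5BCB057A29B506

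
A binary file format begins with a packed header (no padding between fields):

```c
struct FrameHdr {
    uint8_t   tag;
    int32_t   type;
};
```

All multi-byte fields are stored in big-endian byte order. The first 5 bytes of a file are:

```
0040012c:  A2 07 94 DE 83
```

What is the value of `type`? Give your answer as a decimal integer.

127196803

`type` follows `tag` (1 byte), so it starts at byte offset 1 and occupies 4 bytes.
Bytes at offsets 1..4: 07 94 DE 83.
In big-endian order the high byte comes first in memory.
The bytes are already most-significant first: 0x0794DE83.
0x0794DE83 = 127196803.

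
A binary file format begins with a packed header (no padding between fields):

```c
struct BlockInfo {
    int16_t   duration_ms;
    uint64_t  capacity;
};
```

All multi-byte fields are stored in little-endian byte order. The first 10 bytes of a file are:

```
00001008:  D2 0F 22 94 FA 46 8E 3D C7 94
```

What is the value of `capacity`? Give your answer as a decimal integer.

`capacity` follows `duration_ms` (2 bytes), so it starts at byte offset 2 and occupies 8 bytes.
Bytes at offsets 2..9: 22 94 FA 46 8E 3D C7 94.
In little-endian order the low byte comes first in memory.
Reassemble most-significant byte first: 94 C7 3D 8E 46 FA 94 22 → 0x94C73D8E46FA9422.
0x94C73D8E46FA9422 = 10720605119264232482.

10720605119264232482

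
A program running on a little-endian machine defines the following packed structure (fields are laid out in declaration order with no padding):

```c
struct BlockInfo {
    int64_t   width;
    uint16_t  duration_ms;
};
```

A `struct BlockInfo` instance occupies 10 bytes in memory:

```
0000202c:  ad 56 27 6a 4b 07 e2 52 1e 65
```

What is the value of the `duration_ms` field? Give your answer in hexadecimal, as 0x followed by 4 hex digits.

`duration_ms` follows `width` (8 bytes), so it starts at byte offset 8 and occupies 2 bytes.
Bytes at offsets 8..9: 1E 65.
Little-endian: lowest address holds the least-significant byte.
Reassemble most-significant byte first: 65 1E → 0x651E.

0x651E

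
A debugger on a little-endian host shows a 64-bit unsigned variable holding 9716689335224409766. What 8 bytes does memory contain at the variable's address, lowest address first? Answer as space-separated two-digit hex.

A6 9E E0 1A 78 9D D8 86

9716689335224409766 in hexadecimal, padded to 64 bits, is 0x86D89D781AE09EA6.
Split into bytes (most-significant first): 86 D8 9D 78 1A E0 9E A6.
Little-endian: lowest address holds the least-significant byte.
So at ascending addresses the bytes are A6 9E E0 1A 78 9D D8 86.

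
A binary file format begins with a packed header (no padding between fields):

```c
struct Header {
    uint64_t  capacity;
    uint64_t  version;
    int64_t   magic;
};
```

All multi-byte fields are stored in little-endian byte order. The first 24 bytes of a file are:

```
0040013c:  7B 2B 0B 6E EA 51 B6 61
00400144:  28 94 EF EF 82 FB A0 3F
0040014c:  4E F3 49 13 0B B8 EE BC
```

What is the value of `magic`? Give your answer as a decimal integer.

-4832722992414198962

`magic` follows `capacity` (8 B), `version` (8 B), so it starts at offset 8 + 8 = 16 and occupies 8 bytes.
Bytes at offsets 16..23: 4E F3 49 13 0B B8 EE BC.
Little-endian: lowest address holds the least-significant byte.
Reassemble most-significant byte first: BC EE B8 0B 13 49 F3 4E → 0xBCEEB80B1349F34E.
Top bit is set, so as a signed 64-bit value this is 0xBCEEB80B1349F34E − 2^64 = -4832722992414198962.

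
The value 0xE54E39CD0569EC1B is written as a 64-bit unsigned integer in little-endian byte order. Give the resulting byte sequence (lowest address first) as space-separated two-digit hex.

1B EC 69 05 CD 39 4E E5

Split into bytes (most-significant first): E5 4E 39 CD 05 69 EC 1B.
In little-endian order the low byte comes first in memory.
So at ascending addresses the bytes are 1B EC 69 05 CD 39 4E E5.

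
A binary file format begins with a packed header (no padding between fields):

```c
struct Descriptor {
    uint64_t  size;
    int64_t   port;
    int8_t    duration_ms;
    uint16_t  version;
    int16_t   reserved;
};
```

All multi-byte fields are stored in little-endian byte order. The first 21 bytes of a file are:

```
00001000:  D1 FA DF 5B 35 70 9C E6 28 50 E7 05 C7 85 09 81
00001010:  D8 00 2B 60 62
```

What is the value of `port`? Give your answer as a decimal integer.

`port` follows `size` (8 bytes), so it starts at byte offset 8 and occupies 8 bytes.
Bytes at offsets 8..15: 28 50 E7 05 C7 85 09 81.
Little-endian stores the least-significant byte at the lowest address.
Reassemble most-significant byte first: 81 09 85 C7 05 E7 50 28 → 0x810985C705E75028.
Top bit is set, so as a signed 64-bit value this is 0x810985C705E75028 − 2^64 = -9148634078182420440.

-9148634078182420440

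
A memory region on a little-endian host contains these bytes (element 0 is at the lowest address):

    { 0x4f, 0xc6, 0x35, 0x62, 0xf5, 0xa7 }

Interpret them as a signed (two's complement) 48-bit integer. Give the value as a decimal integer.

-96802620193201

Little-endian stores the least-significant byte at the lowest address.
Reassemble most-significant byte first: A7 F5 62 35 C6 4F → 0xA7F56235C64F.
Top bit is set, so as a signed 48-bit value this is 0xA7F56235C64F − 2^48 = -96802620193201.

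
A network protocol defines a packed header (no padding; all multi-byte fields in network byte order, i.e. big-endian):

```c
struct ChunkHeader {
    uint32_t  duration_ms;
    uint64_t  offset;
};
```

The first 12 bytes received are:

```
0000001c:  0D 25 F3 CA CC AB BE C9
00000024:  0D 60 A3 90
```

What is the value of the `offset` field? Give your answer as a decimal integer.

14748091175476962192

`offset` follows `duration_ms` (4 bytes), so it starts at byte offset 4 and occupies 8 bytes.
Bytes at offsets 4..11: CC AB BE C9 0D 60 A3 90.
Big-endian stores the most-significant byte at the lowest address.
The bytes are already most-significant first: 0xCCABBEC90D60A390.
0xCCABBEC90D60A390 = 14748091175476962192.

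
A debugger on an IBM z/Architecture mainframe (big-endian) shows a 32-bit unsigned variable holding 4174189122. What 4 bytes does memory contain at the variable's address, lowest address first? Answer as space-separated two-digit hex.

4174189122 in hexadecimal, padded to 32 bits, is 0xF8CD1242.
Split into bytes (most-significant first): F8 CD 12 42.
Big-endian stores the most-significant byte at the lowest address.
So the memory order matches the most-significant-first order: F8 CD 12 42.

F8 CD 12 42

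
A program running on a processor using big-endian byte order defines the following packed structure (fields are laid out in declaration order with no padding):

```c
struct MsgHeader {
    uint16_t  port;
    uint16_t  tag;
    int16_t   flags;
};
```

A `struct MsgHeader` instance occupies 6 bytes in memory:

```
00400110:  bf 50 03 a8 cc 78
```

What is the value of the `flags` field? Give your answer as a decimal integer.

`flags` follows `port` (2 B), `tag` (2 B), so it starts at offset 2 + 2 = 4 and occupies 2 bytes.
Bytes at offsets 4..5: CC 78.
Big-endian stores the most-significant byte at the lowest address.
The bytes are already most-significant first: 0xCC78.
Top bit is set, so as a signed 16-bit value this is 0xCC78 − 2^16 = -13192.

-13192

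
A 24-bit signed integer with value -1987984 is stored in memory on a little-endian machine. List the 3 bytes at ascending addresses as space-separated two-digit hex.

Two's complement of -1987984 in 24 bits: 1987984 = 0x1E5590; invert → 0xE1AA6F; add 1 → 0xE1AA70.
Split into bytes (most-significant first): E1 AA 70.
Little-endian stores the least-significant byte at the lowest address.
So at ascending addresses the bytes are 70 AA E1.

70 AA E1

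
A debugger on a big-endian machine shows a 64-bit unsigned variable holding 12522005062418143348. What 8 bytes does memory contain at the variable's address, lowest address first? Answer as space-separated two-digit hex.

12522005062418143348 in hexadecimal, padded to 64 bits, is 0xADC7194285139874.
Split into bytes (most-significant first): AD C7 19 42 85 13 98 74.
In big-endian order the high byte comes first in memory.
So the memory order matches the most-significant-first order: AD C7 19 42 85 13 98 74.

AD C7 19 42 85 13 98 74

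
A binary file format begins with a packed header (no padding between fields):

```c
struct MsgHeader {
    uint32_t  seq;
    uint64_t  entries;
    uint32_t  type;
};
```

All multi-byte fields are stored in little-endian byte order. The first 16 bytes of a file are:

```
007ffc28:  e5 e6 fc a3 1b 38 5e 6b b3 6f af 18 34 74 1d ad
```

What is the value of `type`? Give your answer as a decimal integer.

`type` follows `seq` (4 B), `entries` (8 B), so it starts at offset 4 + 8 = 12 and occupies 4 bytes.
Bytes at offsets 12..15: 34 74 1D AD.
Little-endian: lowest address holds the least-significant byte.
Reassemble most-significant byte first: AD 1D 74 34 → 0xAD1D7434.
0xAD1D7434 = 2904388660.

2904388660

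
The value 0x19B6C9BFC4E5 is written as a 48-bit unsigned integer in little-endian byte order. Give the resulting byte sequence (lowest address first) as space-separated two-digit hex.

Split into bytes (most-significant first): 19 B6 C9 BF C4 E5.
In little-endian order the low byte comes first in memory.
So at ascending addresses the bytes are E5 C4 BF C9 B6 19.

E5 C4 BF C9 B6 19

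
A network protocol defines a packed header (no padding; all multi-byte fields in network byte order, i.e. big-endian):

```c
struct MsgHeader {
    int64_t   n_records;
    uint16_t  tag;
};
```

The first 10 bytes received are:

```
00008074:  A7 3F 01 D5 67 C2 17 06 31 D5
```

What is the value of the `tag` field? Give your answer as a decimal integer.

`tag` follows `n_records` (8 bytes), so it starts at byte offset 8 and occupies 2 bytes.
Bytes at offsets 8..9: 31 D5.
Big-endian: lowest address holds the most-significant byte.
The bytes are already most-significant first: 0x31D5.
0x31D5 = 12757.

12757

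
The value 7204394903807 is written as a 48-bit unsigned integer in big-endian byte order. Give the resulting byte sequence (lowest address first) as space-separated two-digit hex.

7204394903807 in hexadecimal, padded to 48 bits, is 0x068D676628FF.
Split into bytes (most-significant first): 06 8D 67 66 28 FF.
Big-endian: lowest address holds the most-significant byte.
So the memory order matches the most-significant-first order: 06 8D 67 66 28 FF.

06 8D 67 66 28 FF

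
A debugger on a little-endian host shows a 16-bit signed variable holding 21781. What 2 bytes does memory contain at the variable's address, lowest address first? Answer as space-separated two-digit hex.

15 55

21781 in hexadecimal, padded to 16 bits, is 0x5515.
Split into bytes (most-significant first): 55 15.
Little-endian stores the least-significant byte at the lowest address.
So at ascending addresses the bytes are 15 55.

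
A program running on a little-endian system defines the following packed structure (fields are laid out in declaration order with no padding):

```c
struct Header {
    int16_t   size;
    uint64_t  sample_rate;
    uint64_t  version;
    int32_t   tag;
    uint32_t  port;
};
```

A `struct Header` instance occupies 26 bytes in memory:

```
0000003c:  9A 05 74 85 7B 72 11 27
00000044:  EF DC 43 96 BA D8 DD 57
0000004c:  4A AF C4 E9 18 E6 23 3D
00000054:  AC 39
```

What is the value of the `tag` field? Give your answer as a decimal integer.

`tag` follows `size` (2 B), `sample_rate` (8 B), `version` (8 B), so it starts at offset 2 + 8 + 8 = 18 and occupies 4 bytes.
Bytes at offsets 18..21: C4 E9 18 E6.
Little-endian stores the least-significant byte at the lowest address.
Reassemble most-significant byte first: E6 18 E9 C4 → 0xE618E9C4.
Top bit is set, so as a signed 32-bit value this is 0xE618E9C4 − 2^32 = -434574908.

-434574908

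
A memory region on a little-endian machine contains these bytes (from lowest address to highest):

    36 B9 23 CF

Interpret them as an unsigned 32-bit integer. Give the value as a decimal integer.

In little-endian order the low byte comes first in memory.
Reassemble most-significant byte first: CF 23 B9 36 → 0xCF23B936.
0xCF23B936 = 3475224886.

3475224886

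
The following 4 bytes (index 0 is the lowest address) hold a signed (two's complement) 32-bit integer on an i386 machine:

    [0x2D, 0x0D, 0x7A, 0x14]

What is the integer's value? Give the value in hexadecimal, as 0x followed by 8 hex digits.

0x147A0D2D

Little-endian: lowest address holds the least-significant byte.
Reassemble most-significant byte first: 14 7A 0D 2D → 0x147A0D2D.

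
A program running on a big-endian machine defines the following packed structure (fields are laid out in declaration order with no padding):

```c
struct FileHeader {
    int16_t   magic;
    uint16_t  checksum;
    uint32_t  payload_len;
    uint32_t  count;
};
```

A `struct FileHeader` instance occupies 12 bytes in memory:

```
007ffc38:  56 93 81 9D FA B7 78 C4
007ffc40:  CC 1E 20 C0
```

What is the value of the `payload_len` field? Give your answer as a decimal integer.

4206328004

`payload_len` follows `magic` (2 B), `checksum` (2 B), so it starts at offset 2 + 2 = 4 and occupies 4 bytes.
Bytes at offsets 4..7: FA B7 78 C4.
In big-endian order the high byte comes first in memory.
The bytes are already most-significant first: 0xFAB778C4.
0xFAB778C4 = 4206328004.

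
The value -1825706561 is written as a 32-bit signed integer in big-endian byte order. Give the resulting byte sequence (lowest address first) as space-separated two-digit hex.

93 2D ED BF

Two's complement of -1825706561 in 32 bits: 1825706561 = 0x6CD21241; invert → 0x932DEDBE; add 1 → 0x932DEDBF.
Split into bytes (most-significant first): 93 2D ED BF.
In big-endian order the high byte comes first in memory.
So the memory order matches the most-significant-first order: 93 2D ED BF.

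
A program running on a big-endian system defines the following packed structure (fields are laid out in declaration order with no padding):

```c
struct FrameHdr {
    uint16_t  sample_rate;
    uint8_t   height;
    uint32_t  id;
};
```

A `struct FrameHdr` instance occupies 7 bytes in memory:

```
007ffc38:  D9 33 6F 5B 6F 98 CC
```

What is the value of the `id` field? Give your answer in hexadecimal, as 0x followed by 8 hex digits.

0x5B6F98CC

`id` follows `sample_rate` (2 B), `height` (1 B), so it starts at offset 2 + 1 = 3 and occupies 4 bytes.
Bytes at offsets 3..6: 5B 6F 98 CC.
Big-endian stores the most-significant byte at the lowest address.
The bytes are already most-significant first: 0x5B6F98CC.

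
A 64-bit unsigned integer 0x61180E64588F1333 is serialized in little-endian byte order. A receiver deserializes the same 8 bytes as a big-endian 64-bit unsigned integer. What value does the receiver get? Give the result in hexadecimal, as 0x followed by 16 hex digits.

0x33138F58640E1861

Stored little-endian, the bytes at ascending addresses are 33 13 8F 58 64 0E 18 61.
Read back as big-endian, the last byte is least significant, giving 0x33138F58640E1861.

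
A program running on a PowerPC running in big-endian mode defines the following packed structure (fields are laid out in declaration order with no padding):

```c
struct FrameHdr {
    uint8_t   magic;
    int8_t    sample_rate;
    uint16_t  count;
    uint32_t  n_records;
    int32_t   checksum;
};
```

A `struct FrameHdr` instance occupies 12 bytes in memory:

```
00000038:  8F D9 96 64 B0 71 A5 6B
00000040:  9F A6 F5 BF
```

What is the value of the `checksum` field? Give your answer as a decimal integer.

`checksum` follows `magic` (1 B), `sample_rate` (1 B), `count` (2 B), `n_records` (4 B), so it starts at offset 1 + 1 + 2 + 4 = 8 and occupies 4 bytes.
Bytes at offsets 8..11: 9F A6 F5 BF.
In big-endian order the high byte comes first in memory.
The bytes are already most-significant first: 0x9FA6F5BF.
Top bit is set, so as a signed 32-bit value this is 0x9FA6F5BF − 2^32 = -1616448065.

-1616448065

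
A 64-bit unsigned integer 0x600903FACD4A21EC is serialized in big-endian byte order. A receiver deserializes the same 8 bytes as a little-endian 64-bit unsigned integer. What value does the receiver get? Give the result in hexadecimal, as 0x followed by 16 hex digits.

0xEC214ACDFA030960

Stored big-endian, the bytes at ascending addresses are 60 09 03 FA CD 4A 21 EC.
Read back as little-endian, the first byte is least significant, giving 0xEC214ACDFA030960.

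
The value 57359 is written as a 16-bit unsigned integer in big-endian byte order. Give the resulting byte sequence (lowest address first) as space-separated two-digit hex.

57359 in hexadecimal, padded to 16 bits, is 0xE00F.
Split into bytes (most-significant first): E0 0F.
Big-endian: lowest address holds the most-significant byte.
So the memory order matches the most-significant-first order: E0 0F.

E0 0F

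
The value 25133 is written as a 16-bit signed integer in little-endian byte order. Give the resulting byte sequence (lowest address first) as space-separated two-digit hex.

25133 in hexadecimal, padded to 16 bits, is 0x622D.
Split into bytes (most-significant first): 62 2D.
Little-endian stores the least-significant byte at the lowest address.
So at ascending addresses the bytes are 2D 62.

2D 62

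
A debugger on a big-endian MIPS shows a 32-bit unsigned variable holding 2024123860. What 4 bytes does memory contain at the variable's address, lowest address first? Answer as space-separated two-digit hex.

78 A5 AD D4

2024123860 in hexadecimal, padded to 32 bits, is 0x78A5ADD4.
Split into bytes (most-significant first): 78 A5 AD D4.
In big-endian order the high byte comes first in memory.
So the memory order matches the most-significant-first order: 78 A5 AD D4.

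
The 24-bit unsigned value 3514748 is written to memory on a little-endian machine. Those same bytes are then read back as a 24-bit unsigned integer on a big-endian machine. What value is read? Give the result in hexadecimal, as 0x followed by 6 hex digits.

0x7CA135

3514748 in 24-bit hexadecimal is 0x35A17C.
Stored little-endian, the bytes at ascending addresses are 7C A1 35.
Read back as big-endian, the last byte is least significant, giving 0x7CA135.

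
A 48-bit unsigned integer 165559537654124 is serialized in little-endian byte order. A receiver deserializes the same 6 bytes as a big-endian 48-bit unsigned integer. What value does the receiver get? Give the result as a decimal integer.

119131358991254

165559537654124 in 48-bit hexadecimal is 0x9693556E596C.
Stored little-endian, the bytes at ascending addresses are 6C 59 6E 55 93 96.
Read back as big-endian, the last byte is least significant, giving 0x6C596E559396.
0x6C596E559396 = 119131358991254.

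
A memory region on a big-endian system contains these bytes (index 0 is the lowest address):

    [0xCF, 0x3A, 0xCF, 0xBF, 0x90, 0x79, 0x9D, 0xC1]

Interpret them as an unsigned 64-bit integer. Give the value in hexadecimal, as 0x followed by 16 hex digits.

Big-endian stores the most-significant byte at the lowest address.
The bytes are already most-significant first: 0xCF3ACFBF90799DC1.

0xCF3ACFBF90799DC1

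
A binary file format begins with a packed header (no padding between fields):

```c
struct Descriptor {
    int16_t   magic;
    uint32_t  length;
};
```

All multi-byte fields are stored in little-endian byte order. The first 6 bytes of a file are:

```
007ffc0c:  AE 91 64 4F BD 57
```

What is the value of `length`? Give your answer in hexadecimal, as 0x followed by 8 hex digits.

0x57BD4F64

`length` follows `magic` (2 bytes), so it starts at byte offset 2 and occupies 4 bytes.
Bytes at offsets 2..5: 64 4F BD 57.
In little-endian order the low byte comes first in memory.
Reassemble most-significant byte first: 57 BD 4F 64 → 0x57BD4F64.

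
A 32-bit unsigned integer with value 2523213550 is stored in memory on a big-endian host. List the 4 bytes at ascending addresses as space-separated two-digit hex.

2523213550 in hexadecimal, padded to 32 bits, is 0x96652EEE.
Split into bytes (most-significant first): 96 65 2E EE.
Big-endian stores the most-significant byte at the lowest address.
So the memory order matches the most-significant-first order: 96 65 2E EE.

96 65 2E EE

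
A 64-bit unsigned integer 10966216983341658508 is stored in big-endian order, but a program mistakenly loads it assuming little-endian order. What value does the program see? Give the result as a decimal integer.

10120133365040689048

10966216983341658508 in 64-bit hexadecimal is 0x982FD43EADEF718C.
Stored big-endian, the bytes at ascending addresses are 98 2F D4 3E AD EF 71 8C.
Read back as little-endian, the first byte is least significant, giving 0x8C71EFAD3ED42F98.
0x8C71EFAD3ED42F98 = 10120133365040689048.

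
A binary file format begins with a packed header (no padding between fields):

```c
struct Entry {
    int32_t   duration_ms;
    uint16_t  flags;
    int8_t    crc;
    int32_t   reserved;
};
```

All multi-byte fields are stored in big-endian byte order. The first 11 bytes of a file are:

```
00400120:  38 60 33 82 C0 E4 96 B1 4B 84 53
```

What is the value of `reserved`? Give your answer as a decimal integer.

-1320450989

`reserved` follows `duration_ms` (4 B), `flags` (2 B), `crc` (1 B), so it starts at offset 4 + 2 + 1 = 7 and occupies 4 bytes.
Bytes at offsets 7..10: B1 4B 84 53.
Big-endian: lowest address holds the most-significant byte.
The bytes are already most-significant first: 0xB14B8453.
Top bit is set, so as a signed 32-bit value this is 0xB14B8453 − 2^32 = -1320450989.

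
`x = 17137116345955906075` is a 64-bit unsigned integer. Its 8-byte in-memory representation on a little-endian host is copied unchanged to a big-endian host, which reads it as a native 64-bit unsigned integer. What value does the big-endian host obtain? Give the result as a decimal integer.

2013739274876539885

17137116345955906075 in 64-bit hexadecimal is 0xEDD34485333DF21B.
Stored little-endian, the bytes at ascending addresses are 1B F2 3D 33 85 44 D3 ED.
Read back as big-endian, the last byte is least significant, giving 0x1BF23D338544D3ED.
0x1BF23D338544D3ED = 2013739274876539885.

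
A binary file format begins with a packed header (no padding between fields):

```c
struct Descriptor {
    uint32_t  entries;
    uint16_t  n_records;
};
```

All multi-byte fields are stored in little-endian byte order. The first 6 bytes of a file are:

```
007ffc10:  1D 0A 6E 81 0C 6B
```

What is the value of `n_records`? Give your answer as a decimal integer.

27404

`n_records` follows `entries` (4 bytes), so it starts at byte offset 4 and occupies 2 bytes.
Bytes at offsets 4..5: 0C 6B.
Little-endian stores the least-significant byte at the lowest address.
Reassemble most-significant byte first: 6B 0C → 0x6B0C.
0x6B0C = 27404.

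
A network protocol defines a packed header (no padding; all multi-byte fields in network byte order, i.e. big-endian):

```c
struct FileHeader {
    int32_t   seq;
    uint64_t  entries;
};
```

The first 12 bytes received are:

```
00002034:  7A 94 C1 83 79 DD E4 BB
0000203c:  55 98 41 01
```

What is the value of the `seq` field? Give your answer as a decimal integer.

2056569219

`seq` is the first field, at byte offset 0, occupying 4 bytes.
Bytes at offsets 0..3: 7A 94 C1 83.
Big-endian: lowest address holds the most-significant byte.
The bytes are already most-significant first: 0x7A94C183.
0x7A94C183 = 2056569219.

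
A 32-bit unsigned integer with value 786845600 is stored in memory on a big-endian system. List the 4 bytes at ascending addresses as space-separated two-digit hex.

786845600 in hexadecimal, padded to 32 bits, is 0x2EE64FA0.
Split into bytes (most-significant first): 2E E6 4F A0.
Big-endian stores the most-significant byte at the lowest address.
So the memory order matches the most-significant-first order: 2E E6 4F A0.

2E E6 4F A0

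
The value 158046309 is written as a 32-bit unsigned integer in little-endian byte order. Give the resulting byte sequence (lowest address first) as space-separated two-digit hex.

65 98 6B 09

158046309 in hexadecimal, padded to 32 bits, is 0x096B9865.
Split into bytes (most-significant first): 09 6B 98 65.
In little-endian order the low byte comes first in memory.
So at ascending addresses the bytes are 65 98 6B 09.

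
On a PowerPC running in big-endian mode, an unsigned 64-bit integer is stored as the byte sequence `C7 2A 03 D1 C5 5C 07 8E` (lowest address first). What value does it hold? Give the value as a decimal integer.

14351287362063697806

Big-endian stores the most-significant byte at the lowest address.
The bytes are already most-significant first: 0xC72A03D1C55C078E.
0xC72A03D1C55C078E = 14351287362063697806.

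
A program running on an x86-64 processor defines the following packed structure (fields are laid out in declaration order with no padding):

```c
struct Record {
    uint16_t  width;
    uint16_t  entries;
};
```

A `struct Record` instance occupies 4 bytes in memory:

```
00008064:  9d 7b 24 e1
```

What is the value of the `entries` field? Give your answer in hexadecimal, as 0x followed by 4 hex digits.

`entries` follows `width` (2 bytes), so it starts at byte offset 2 and occupies 2 bytes.
Bytes at offsets 2..3: 24 E1.
In little-endian order the low byte comes first in memory.
Reassemble most-significant byte first: E1 24 → 0xE124.

0xE124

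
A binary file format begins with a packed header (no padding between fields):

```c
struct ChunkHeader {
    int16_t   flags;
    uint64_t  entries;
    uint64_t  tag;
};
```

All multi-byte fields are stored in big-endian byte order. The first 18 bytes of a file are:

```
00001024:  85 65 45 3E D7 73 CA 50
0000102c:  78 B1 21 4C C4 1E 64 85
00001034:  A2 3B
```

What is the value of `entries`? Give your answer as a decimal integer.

`entries` follows `flags` (2 bytes), so it starts at byte offset 2 and occupies 8 bytes.
Bytes at offsets 2..9: 45 3E D7 73 CA 50 78 B1.
In big-endian order the high byte comes first in memory.
The bytes are already most-significant first: 0x453ED773CA5078B1.
0x453ED773CA5078B1 = 4989662329488570545.

4989662329488570545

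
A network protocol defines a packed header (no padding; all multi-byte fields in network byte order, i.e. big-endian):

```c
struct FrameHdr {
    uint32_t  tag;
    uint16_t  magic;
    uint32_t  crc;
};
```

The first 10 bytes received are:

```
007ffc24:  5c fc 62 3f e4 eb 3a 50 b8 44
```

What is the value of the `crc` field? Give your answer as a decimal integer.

978368580

`crc` follows `tag` (4 B), `magic` (2 B), so it starts at offset 4 + 2 = 6 and occupies 4 bytes.
Bytes at offsets 6..9: 3A 50 B8 44.
In big-endian order the high byte comes first in memory.
The bytes are already most-significant first: 0x3A50B844.
0x3A50B844 = 978368580.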